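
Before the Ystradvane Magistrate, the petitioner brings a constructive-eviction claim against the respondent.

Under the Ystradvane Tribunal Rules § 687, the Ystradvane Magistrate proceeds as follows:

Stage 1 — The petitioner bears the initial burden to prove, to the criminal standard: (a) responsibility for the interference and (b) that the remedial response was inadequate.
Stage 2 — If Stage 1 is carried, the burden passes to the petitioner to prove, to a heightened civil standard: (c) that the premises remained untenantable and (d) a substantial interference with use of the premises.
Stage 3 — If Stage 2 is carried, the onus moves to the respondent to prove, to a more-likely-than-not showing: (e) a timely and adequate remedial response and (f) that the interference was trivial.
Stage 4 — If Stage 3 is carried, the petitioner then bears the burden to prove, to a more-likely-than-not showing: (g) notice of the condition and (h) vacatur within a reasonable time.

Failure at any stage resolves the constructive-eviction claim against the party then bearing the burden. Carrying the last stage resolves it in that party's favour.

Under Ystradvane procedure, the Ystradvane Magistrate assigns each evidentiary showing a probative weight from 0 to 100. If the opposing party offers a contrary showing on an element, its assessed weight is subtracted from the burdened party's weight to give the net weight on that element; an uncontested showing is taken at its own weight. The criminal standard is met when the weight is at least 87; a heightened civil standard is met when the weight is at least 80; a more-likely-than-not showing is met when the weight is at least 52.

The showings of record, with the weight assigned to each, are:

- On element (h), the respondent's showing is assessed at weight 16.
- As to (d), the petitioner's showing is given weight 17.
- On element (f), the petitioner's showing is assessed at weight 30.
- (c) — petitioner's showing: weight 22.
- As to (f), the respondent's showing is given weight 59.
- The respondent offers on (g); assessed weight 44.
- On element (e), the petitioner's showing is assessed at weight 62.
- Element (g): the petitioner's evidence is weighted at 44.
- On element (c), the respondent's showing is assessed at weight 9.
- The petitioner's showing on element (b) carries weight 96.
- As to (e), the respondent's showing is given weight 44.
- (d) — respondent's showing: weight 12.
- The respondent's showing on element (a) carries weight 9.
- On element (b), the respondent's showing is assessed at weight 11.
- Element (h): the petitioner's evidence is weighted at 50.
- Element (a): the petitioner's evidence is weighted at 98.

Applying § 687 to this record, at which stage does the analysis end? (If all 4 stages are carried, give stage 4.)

stage 1

Stage 1 (petitioner, the criminal standard, weight is at least 87): (a) net 98−9=89 ≥ 87 — meets; (b) net 96−11=85 < 87 — fails.
  Stage 1 not carried; the petitioner fails its burden.
So the respondent prevails.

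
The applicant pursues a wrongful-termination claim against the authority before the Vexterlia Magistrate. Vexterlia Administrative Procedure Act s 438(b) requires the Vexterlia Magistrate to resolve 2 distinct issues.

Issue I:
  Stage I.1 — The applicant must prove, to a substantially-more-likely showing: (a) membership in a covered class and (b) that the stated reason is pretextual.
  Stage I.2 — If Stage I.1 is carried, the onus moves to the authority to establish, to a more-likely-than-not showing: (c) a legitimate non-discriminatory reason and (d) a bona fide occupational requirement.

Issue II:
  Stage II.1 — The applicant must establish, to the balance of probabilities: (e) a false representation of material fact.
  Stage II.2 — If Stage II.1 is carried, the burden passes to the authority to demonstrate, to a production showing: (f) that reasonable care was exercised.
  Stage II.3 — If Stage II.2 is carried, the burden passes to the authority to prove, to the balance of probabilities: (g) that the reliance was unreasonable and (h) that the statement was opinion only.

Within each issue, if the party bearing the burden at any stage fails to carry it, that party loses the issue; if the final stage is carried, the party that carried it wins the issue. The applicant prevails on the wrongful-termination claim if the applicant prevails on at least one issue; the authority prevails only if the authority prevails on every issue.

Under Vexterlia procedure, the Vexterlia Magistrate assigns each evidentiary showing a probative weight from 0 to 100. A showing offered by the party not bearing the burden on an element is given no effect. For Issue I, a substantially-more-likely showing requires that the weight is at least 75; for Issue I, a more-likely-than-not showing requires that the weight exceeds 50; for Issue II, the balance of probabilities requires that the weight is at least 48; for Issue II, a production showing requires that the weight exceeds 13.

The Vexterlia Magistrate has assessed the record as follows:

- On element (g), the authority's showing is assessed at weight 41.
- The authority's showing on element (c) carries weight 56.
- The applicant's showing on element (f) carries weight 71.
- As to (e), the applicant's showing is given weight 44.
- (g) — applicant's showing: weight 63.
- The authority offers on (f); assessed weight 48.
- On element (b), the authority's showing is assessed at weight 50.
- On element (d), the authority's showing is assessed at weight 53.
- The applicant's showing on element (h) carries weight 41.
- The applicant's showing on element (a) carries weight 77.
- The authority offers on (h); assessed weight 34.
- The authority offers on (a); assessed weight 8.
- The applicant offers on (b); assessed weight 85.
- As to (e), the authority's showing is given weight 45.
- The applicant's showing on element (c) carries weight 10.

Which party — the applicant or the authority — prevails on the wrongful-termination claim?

authority

— Issue I —
Stage I.1 (applicant, a substantially-more-likely showing, weight is at least 75): (a) 77 (authority's 8 disregarded) ≥ 75 — meets; (b) 85 (authority's 50 disregarded) ≥ 75 — meets.
  Stage I.1 is satisfied; the onus moves to the authority.
Stage I.2 (authority, a more-likely-than-not showing, weight exceeds 50): (c) 56 (applicant's 10 disregarded) > 50 — meets; (d) 53 > 50 — meets.
  The authority carries the last stage.
With every stage satisfied, the authority prevails on this issue.
— Issue II —
At Stage II.1 the applicant must meet the balance of probabilities (weight is at least 48): on (e) the weight is 44 (the authority's 45 is given no effect), which does not reach 48, so (e) does not meet the standard.
  Not every element is met, so the applicant fails to carry Stage II.1.
So the authority prevails on this issue.
Per-issue: Issue I → authority; Issue II → authority. The applicant must prevail on at least one issue; overall, the authority prevails.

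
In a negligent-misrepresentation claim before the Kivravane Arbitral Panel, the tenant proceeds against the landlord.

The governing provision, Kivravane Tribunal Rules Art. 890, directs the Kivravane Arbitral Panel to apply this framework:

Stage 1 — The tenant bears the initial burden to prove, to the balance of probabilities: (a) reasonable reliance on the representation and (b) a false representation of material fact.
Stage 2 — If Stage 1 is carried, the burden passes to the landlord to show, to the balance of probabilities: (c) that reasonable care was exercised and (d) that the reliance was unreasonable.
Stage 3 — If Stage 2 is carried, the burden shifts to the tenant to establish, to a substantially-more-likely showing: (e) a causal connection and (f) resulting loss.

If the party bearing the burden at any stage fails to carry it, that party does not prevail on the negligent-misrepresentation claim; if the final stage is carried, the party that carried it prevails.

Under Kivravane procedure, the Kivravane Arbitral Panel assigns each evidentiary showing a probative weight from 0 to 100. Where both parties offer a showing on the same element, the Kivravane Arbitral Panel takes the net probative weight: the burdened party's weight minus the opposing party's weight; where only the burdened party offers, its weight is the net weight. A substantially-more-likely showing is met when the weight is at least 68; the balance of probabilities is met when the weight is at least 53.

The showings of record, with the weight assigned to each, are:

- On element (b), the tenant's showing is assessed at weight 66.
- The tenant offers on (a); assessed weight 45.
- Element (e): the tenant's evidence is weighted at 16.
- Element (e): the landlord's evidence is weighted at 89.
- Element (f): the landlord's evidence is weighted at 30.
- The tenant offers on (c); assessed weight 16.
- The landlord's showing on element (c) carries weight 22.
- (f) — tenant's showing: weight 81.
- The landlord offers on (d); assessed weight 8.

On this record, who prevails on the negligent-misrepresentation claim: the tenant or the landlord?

At Stage 1 the tenant must meet the balance of probabilities (weight is at least 53): on (a) the weight is 45, which does not reach 53, so (a) does not meet the standard; on (b) the weight is 66, which does reach 53, so (b) meets the standard.
  Stage 1 not carried; the tenant fails its burden.
The analysis ends at Stage 1; the landlord prevails.

landlord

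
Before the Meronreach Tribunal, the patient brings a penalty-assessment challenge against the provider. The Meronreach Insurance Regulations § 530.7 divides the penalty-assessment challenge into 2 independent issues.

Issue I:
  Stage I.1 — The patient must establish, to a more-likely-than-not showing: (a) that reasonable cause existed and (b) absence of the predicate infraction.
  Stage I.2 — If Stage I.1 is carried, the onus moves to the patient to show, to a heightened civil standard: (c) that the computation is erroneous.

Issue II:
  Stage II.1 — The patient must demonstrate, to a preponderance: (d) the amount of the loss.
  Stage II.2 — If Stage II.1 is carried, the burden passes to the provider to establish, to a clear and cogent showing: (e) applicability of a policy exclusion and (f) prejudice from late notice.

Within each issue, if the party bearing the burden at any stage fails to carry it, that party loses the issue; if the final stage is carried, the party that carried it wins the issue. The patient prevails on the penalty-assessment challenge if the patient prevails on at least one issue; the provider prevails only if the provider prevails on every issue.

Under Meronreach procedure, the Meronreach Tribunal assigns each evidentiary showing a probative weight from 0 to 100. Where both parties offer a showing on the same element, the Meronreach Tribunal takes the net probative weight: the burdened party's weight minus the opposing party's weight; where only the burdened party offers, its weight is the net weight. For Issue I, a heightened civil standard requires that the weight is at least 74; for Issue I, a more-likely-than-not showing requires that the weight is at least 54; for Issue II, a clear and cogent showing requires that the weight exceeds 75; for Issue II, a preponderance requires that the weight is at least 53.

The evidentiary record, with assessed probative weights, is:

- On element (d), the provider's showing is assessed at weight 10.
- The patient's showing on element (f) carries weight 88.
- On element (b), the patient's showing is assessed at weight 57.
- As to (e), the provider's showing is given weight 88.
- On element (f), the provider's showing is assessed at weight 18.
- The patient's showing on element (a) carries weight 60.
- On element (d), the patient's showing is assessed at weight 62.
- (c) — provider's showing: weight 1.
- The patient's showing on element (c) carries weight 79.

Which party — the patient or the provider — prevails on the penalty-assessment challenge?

— Issue I —
Stage I.1 (patient, a more-likely-than-not showing, weight is at least 54): (a) 60 ≥ 54 — meets; (b) 57 ≥ 54 — meets.
  All elements met. The patient retains the burden for Stage I.2.
Stage I.2 (patient, a heightened civil standard, weight is at least 74): (c) net 79−1=78 ≥ 74 — meets.
  Stage I.2 carried; the final stage is satisfied.
With every stage satisfied, the patient prevails on this issue.
— Issue II —
Stage II.1 (patient, a preponderance, weight is at least 53): (d) net 62−10=52 < 53 — fails.
  Not every element is met, so the patient fails to carry Stage II.1.
The analysis ends at Stage II.1; the provider prevails on this issue.
Per-issue: Issue I → patient; Issue II → provider. The patient must prevail on at least one issue; overall, the patient prevails.

patient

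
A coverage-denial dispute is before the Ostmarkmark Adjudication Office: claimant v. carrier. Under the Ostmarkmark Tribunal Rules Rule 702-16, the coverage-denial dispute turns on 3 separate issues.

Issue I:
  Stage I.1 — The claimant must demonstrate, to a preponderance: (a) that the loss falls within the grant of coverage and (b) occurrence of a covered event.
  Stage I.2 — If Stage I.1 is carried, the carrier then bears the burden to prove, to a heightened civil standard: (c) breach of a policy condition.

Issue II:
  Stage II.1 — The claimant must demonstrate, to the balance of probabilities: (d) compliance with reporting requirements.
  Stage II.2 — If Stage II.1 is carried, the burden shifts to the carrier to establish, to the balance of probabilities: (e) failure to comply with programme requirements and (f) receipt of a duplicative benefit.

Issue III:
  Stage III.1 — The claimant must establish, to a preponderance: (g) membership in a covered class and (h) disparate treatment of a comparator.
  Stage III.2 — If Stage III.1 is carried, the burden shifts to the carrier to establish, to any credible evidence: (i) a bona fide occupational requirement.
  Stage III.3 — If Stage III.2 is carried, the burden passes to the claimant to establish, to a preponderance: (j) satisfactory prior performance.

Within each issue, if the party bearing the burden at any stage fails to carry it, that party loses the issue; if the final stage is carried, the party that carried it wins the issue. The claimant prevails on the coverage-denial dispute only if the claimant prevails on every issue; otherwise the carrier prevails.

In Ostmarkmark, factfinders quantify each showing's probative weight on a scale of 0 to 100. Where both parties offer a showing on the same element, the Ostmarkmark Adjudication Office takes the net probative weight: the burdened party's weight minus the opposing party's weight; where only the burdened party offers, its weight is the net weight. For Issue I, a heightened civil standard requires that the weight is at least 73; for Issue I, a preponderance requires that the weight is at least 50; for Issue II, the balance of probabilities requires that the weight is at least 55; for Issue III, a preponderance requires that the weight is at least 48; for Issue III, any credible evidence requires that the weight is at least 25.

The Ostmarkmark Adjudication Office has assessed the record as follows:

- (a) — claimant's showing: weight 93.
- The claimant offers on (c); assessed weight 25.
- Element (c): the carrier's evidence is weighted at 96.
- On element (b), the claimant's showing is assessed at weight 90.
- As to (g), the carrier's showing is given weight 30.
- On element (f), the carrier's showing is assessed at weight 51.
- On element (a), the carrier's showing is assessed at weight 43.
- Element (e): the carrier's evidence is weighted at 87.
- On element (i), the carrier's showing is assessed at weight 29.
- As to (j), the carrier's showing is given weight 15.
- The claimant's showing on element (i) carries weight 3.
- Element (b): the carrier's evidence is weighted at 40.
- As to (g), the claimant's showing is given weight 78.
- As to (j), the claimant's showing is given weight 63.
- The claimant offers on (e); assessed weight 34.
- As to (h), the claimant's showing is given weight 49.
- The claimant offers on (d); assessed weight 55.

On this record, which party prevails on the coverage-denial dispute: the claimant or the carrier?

— Issue I —
At Stage I.1 the claimant must meet a preponderance (weight is at least 50): on (a) the weight is 93 less the opposing 43 gives net 50, which does reach 50, so (a) meets the standard; on (b) the weight is 90 less the opposing 40 gives net 50, ≥ 50, so (b) meets the standard.
  All elements met. The burden passes to the carrier.
At Stage I.2 the carrier must meet a heightened civil standard (weight is at least 73): on (c) the weight is 96 less the opposing 25 gives net 71, which does not reach 73, so (c) does not meet the standard.
  Stage I.2 not carried; the carrier fails its burden.
The claimant prevails on this issue.
— Issue II —
At Stage II.1 the claimant must meet the balance of probabilities (weight is at least 55): on (d) the weight is 55, which does reach 55, so (d) meets the standard.
  All elements met. The burden passes to the carrier.
At Stage II.2 the carrier must meet the balance of probabilities (weight is at least 55): on (e) the weight is 87 less the opposing 34 gives net 53, which does not reach 55, so (e) does not meet the standard; on (f) the weight is 51, which does not reach 55, so (f) does not meet the standard.
  Stage II.2 not carried; the carrier fails its burden.
The analysis ends at Stage II.2; the claimant prevails on this issue.
— Issue III —
Stage III.1 (claimant, a preponderance, weight is at least 48): (g) net 78−30=48 ≥ 48 — meets; (h) 49 ≥ 48 — meets.
  The claimant carries Stage III.1; the carrier now bears the burden.
Stage III.2 (carrier, any credible evidence, weight is at least 25): (i) net 29−3=26 ≥ 25 — meets.
  The carrier carries Stage III.2; the claimant now bears the burden.
Stage III.3 (claimant, a preponderance, weight is at least 48): (j) net 63−15=48 ≥ 48 — meets.
  Stage III.3 carried; the final stage is satisfied.
Every stage carried; the claimant prevails on this issue.
Per-issue: Issue I → claimant; Issue II → claimant; Issue III → claimant. The claimant must prevail on every issue; overall, the claimant prevails.

claimant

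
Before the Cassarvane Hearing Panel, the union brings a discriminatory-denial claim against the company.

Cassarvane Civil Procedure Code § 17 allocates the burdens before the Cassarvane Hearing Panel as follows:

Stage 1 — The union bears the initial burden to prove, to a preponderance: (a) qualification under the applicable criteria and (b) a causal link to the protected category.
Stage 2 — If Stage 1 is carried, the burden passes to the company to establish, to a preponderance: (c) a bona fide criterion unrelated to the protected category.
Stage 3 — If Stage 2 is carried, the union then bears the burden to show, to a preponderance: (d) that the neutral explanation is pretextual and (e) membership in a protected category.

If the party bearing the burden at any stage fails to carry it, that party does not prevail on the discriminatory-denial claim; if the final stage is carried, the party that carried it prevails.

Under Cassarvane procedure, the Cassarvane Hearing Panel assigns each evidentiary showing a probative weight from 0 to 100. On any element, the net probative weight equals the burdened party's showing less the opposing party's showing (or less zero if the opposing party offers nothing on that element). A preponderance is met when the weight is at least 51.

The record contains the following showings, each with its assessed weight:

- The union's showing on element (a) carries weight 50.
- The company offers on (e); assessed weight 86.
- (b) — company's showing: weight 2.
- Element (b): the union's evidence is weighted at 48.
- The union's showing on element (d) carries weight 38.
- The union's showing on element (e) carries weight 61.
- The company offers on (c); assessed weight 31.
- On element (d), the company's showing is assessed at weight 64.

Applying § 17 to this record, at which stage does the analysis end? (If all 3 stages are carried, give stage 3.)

stage 1

Stage 1 — burden on union; standard: a preponderance (weight is at least 51).
    (a): 50 < 51 [not met]
    (b): 48 − 2 = 46 < 51 [not met]
  Stage 1 not carried; the union fails its burden.
The company prevails.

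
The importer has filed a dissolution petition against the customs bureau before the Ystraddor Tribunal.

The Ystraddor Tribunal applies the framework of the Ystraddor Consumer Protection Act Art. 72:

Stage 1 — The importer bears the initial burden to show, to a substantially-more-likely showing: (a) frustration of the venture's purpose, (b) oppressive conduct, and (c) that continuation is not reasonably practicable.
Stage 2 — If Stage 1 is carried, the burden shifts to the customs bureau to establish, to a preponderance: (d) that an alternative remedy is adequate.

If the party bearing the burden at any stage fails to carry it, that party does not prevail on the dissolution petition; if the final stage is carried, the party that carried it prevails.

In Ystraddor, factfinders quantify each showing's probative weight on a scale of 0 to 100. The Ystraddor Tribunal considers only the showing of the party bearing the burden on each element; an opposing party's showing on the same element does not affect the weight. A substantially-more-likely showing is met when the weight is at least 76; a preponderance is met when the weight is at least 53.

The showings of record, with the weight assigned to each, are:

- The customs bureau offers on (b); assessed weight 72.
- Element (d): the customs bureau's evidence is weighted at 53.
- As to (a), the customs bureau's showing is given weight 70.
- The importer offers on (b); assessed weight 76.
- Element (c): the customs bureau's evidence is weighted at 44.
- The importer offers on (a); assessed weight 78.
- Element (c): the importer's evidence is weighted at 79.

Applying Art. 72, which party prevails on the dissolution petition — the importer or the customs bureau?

Stage 1 — burden on importer; standard: a substantially-more-likely showing (weight is at least 76).
    (a): 78 (customs bureau's 70 disregarded) ≥ 76 [met]
    (b): 76 (customs bureau's 72 disregarded) ≥ 76 [met]
    (c): 79 (customs bureau's 44 disregarded) ≥ 76 [met]
  The importer carries Stage 1; the customs bureau now bears the burden.
Stage 2 — burden on customs bureau; standard: a preponderance (weight is at least 53).
    (d): 53 ≥ 53 [met]
  Stage 2 carried; the final stage is satisfied.
Every stage carried; the customs bureau prevails.

customs bureau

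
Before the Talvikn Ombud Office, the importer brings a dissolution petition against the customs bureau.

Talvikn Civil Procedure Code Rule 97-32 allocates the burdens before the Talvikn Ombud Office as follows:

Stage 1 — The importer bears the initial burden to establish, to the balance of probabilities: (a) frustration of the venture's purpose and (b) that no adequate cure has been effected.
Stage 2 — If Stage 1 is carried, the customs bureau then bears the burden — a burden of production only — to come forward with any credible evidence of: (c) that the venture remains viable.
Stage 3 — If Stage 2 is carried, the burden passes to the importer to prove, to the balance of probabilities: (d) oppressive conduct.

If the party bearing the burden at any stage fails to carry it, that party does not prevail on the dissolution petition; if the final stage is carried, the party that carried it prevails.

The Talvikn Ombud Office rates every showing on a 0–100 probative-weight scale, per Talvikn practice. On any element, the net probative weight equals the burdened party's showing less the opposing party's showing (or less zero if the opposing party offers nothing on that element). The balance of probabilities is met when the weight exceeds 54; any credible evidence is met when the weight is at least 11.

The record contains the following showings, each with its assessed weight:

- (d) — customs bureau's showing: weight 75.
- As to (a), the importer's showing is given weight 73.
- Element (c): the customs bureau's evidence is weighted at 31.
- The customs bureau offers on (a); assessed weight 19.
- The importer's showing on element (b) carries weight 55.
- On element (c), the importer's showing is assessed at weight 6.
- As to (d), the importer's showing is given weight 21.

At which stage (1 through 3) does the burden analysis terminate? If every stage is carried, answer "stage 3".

stage 1

Stage 1 — burden on importer; standard: the balance of probabilities (weight exceeds 54).
    (a): 73 − 19 = 54 ≤ 54 [not met]
    (b): 55 > 54 [met]
  Stage 1 not carried; the importer fails its burden.
So the customs bureau prevails.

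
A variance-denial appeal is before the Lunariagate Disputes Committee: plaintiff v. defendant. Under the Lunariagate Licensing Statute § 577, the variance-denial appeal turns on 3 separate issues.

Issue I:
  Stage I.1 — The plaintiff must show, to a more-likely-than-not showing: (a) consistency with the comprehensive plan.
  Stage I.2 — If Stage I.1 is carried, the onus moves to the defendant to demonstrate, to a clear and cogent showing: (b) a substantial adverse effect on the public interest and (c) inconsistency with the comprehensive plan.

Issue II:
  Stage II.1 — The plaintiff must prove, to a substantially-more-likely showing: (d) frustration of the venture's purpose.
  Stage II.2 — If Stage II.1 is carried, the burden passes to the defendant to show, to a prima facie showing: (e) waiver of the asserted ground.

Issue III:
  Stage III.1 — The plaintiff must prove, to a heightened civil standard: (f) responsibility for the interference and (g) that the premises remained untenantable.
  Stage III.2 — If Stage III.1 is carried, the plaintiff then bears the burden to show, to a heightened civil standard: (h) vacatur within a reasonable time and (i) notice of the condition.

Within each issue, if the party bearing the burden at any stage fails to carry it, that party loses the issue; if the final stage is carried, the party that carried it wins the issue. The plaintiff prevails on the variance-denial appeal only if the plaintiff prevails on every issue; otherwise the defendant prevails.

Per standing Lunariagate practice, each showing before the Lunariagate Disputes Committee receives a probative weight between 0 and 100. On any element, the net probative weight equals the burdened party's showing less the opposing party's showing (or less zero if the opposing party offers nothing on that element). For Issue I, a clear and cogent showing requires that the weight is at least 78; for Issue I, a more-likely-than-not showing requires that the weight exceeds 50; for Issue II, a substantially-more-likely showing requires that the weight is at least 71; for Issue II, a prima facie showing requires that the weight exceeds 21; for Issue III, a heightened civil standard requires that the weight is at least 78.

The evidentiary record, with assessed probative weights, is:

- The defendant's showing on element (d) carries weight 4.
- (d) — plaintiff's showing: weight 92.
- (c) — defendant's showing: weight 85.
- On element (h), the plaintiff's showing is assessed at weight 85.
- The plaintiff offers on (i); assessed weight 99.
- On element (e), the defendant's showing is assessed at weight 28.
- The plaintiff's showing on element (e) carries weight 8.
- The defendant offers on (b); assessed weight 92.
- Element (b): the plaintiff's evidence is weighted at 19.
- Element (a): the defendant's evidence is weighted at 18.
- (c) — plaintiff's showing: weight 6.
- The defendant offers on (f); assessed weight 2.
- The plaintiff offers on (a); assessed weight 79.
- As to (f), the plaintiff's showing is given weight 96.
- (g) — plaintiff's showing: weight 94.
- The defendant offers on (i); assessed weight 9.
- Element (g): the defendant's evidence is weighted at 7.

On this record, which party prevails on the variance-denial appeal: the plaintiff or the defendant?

— Issue I —
Stage I.1 — burden on plaintiff; standard: a more-likely-than-not showing (weight exceeds 50).
    (a): 79 − 18 = 61 > 50 [met]
  Stage I.1 carried; the burden shifts to the defendant.
Stage I.2 — burden on defendant; standard: a clear and cogent showing (weight is at least 78).
    (b): 92 − 19 = 73 < 78 [not met]
    (c): 85 − 6 = 79 ≥ 78 [met]
  Not every element is met, so the defendant fails to carry Stage I.2.
The analysis ends at Stage I.2; the plaintiff prevails on this issue.
— Issue II —
At Stage II.1 the plaintiff must meet a substantially-more-likely showing (weight is at least 71): on (d) the weight is 92 less the opposing 4 gives net 88, which does reach 71, so (d) meets the standard.
  The plaintiff carries Stage II.1; the defendant now bears the burden.
At Stage II.2 the defendant must meet a prima facie showing (weight exceeds 21): on (e) the weight is 28 less the opposing 8 gives net 20, which does not exceed 21, so (e) does not meet the standard.
  The defendant does not carry Stage II.2.
So the plaintiff prevails on this issue.
— Issue III —
Stage III.1 (plaintiff, a heightened civil standard, weight is at least 78): (f) net 96−2=94 ≥ 78 — meets; (g) net 94−7=87 ≥ 78 — meets.
  All elements met. The plaintiff retains the burden for Stage III.2.
Stage III.2 (plaintiff, a heightened civil standard, weight is at least 78): (h) 85 ≥ 78 — meets; (i) net 99−9=90 ≥ 78 — meets.
  The plaintiff carries the last stage.
All stages carried — the plaintiff prevails on this issue.
Per-issue: Issue I → plaintiff; Issue II → plaintiff; Issue III → plaintiff. The plaintiff must prevail on every issue; overall, the plaintiff prevails.

plaintiff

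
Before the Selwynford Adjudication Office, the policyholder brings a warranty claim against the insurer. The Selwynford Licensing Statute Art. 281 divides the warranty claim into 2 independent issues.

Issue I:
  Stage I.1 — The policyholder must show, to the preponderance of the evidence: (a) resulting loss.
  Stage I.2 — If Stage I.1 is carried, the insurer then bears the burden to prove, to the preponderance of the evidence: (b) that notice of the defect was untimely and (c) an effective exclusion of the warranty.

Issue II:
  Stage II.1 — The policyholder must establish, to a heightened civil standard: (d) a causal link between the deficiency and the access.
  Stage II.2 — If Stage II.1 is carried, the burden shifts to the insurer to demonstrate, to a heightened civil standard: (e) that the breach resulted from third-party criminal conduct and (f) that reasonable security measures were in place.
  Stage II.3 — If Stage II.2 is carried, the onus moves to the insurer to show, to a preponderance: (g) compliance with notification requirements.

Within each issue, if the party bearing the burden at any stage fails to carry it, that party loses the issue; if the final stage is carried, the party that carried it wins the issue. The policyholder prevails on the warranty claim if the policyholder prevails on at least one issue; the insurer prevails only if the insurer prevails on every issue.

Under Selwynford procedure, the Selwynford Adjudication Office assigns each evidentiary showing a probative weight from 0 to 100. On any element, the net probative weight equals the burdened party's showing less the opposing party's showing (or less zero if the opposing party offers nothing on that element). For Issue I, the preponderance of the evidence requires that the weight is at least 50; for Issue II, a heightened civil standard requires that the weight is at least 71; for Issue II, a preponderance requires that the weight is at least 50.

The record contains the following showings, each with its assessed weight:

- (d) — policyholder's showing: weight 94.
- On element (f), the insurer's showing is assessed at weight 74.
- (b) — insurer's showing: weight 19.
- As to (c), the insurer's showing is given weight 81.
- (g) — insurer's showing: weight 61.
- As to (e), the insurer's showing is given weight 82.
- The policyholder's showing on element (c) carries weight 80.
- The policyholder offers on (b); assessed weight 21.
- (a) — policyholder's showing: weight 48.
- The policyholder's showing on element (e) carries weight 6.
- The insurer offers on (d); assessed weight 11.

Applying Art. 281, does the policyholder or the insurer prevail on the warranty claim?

insurer

— Issue I —
Stage I.1 — burden on policyholder; standard: the preponderance of the evidence (weight is at least 50).
    (a): 48 < 50 [not met]
  Stage I.1 not carried; the policyholder fails its burden.
The analysis ends at Stage I.1; the insurer prevails on this issue.
— Issue II —
At Stage II.1 the policyholder must meet a heightened civil standard (weight is at least 71): on (d) the weight is 94 less the opposing 11 gives net 83, which does reach 71, so (d) meets the standard.
  Stage II.1 carried; the burden shifts to the insurer.
At Stage II.2 the insurer must meet a heightened civil standard (weight is at least 71): on (e) the weight is 82 less the opposing 6 gives net 76, which does reach 71, so (e) meets the standard; on (f) the weight is 74, which does reach 71, so (f) meets the standard.
  Stage II.2 carried; the burden remains with the insurer.
At Stage II.3 the insurer must meet a preponderance (weight is at least 50): on (g) the weight is 61, which does reach 50, so (g) meets the standard.
  The insurer carries the last stage.
Every stage carried; the insurer prevails on this issue.
Per-issue: Issue I → insurer; Issue II → insurer. The policyholder must prevail on at least one issue; overall, the insurer prevails.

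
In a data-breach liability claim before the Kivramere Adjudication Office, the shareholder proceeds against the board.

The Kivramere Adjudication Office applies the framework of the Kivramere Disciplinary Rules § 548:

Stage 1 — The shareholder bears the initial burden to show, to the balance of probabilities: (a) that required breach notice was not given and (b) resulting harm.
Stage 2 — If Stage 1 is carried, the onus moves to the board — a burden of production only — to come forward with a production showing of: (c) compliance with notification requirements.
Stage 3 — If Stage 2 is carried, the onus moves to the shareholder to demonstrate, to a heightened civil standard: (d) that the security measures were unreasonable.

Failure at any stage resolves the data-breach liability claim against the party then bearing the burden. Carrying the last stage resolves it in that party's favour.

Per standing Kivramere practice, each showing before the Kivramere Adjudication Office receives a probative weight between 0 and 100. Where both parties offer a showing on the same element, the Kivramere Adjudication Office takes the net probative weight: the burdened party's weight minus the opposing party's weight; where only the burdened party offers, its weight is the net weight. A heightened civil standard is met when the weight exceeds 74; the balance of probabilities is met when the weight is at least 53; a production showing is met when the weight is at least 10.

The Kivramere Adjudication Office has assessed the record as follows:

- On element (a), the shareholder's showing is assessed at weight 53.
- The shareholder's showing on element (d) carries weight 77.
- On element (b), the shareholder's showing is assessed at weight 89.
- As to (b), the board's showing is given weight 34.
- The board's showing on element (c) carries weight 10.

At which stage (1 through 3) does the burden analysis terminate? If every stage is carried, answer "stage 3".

Stage 1 — burden on shareholder; standard: the balance of probabilities (weight is at least 53).
    (a): 53 ≥ 53 [met]
    (b): 89 − 34 = 55 ≥ 53 [met]
  The shareholder carries Stage 1; the board now bears the burden.
Stage 2 — burden on board; standard: a production showing (weight is at least 10).
    (c): 10 ≥ 10 [met]
  Stage 2 carried; the burden shifts to the shareholder.
Stage 3 — burden on shareholder; standard: a heightened civil standard (weight exceeds 74).
    (d): 77 > 74 [met]
  The shareholder carries the last stage.
With every stage satisfied, the shareholder prevails.

stage 3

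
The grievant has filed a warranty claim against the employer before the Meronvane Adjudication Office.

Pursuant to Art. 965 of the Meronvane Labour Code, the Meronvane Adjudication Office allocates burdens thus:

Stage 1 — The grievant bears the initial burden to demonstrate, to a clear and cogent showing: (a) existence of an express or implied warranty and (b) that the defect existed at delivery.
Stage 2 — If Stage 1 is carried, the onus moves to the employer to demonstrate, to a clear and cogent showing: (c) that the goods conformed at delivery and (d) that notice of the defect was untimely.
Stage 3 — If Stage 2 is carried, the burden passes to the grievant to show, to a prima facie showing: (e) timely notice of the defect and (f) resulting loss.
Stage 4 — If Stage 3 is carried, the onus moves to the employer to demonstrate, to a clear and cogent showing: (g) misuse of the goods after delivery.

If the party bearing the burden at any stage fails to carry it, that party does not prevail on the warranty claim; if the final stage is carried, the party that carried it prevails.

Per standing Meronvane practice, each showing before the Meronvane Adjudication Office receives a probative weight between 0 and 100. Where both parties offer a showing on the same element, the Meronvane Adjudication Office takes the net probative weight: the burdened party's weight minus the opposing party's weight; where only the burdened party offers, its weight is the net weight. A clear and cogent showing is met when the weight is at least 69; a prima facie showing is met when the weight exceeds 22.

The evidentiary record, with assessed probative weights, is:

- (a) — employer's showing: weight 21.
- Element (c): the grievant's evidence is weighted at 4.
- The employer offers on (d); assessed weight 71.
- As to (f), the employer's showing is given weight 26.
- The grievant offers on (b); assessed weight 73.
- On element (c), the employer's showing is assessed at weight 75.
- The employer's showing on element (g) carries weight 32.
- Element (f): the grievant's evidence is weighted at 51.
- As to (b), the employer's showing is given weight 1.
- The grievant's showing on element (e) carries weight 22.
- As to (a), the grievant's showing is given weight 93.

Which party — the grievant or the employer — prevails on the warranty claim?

Stage 1 (grievant, a clear and cogent showing, weight is at least 69): (a) net 93−21=72 ≥ 69 — meets; (b) net 73−1=72 ≥ 69 — meets.
  Stage 1 is satisfied; the onus moves to the employer.
Stage 2 (employer, a clear and cogent showing, weight is at least 69): (c) net 75−4=71 ≥ 69 — meets; (d) 71 ≥ 69 — meets.
  The employer carries Stage 2; the grievant now bears the burden.
Stage 3 (grievant, a prima facie showing, weight exceeds 22): (e) 22 ≤ 22 — fails; (f) net 51−26=25 > 22 — meets.
  The grievant does not carry Stage 3.
The employer prevails.

employer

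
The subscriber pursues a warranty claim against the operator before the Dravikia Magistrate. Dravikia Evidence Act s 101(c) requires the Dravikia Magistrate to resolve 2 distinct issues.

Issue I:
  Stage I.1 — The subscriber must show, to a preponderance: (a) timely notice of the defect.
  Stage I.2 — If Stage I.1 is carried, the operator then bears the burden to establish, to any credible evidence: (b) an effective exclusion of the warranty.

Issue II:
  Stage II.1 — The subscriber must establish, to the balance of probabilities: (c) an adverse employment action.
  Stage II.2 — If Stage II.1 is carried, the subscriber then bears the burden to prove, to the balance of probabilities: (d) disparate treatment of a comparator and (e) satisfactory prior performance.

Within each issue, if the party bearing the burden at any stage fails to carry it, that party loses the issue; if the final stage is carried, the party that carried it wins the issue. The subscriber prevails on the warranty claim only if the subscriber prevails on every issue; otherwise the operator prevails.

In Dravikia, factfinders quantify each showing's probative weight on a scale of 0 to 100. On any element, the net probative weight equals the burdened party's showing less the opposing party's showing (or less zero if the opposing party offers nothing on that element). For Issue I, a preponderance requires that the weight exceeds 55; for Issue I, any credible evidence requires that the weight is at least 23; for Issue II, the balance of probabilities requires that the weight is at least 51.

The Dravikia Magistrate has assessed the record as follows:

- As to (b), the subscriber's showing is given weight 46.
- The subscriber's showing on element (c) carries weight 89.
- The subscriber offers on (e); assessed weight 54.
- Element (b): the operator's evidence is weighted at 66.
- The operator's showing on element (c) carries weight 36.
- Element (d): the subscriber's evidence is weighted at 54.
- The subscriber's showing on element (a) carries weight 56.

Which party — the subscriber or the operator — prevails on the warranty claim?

subscriber

— Issue I —
Stage I.1 (subscriber, a preponderance, weight exceeds 55): (a) 56 > 55 — meets.
  Stage I.1 carried; the burden shifts to the operator.
Stage I.2 (operator, any credible evidence, weight is at least 23): (b) net 66−46=20 < 23 — fails.
  Stage I.2 not carried; the operator fails its burden.
So the subscriber prevails on this issue.
— Issue II —
Stage II.1 — burden on subscriber; standard: the balance of probabilities (weight is at least 51).
    (c): 89 − 36 = 53 ≥ 51 [met]
  Stage II.1 carried; the burden remains with the subscriber.
Stage II.2 — burden on subscriber; standard: the balance of probabilities (weight is at least 51).
    (d): 54 ≥ 51 [met]
    (e): 54 ≥ 51 [met]
  Stage II.2 carried; the final stage is satisfied.
All stages carried — the subscriber prevails on this issue.
Per-issue: Issue I → subscriber; Issue II → subscriber. The subscriber must prevail on every issue; overall, the subscriber prevails.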